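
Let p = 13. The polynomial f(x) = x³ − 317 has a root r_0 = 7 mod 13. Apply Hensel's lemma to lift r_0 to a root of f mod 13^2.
r_1 = 85 (mod 169)

Hensel: r_{i+1} = r_i − f(r_i)/f′(r_i) mod 13^{i+2}, where f′(x) = 3x². Iterate:
  r_0 = 7 (mod 13)
  r_1 = 85 (mod 169)
Final: r = 85 with f(r) ≡ 0 mod 13^2.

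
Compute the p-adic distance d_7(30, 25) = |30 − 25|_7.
d_7(30, 25) = 1

Step 1 — x − y = 30 − 25 = 5. Step 2 — v_7(5) = 0 (factor: 5 = (7^0 · 5); the sign does not affect v_p). Step 3 — |x − y|_7 = 7^{0} = 1.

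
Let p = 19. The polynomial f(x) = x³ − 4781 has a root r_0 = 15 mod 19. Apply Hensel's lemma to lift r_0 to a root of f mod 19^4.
r_3 = 38205 (mod 130321)

Hensel: r_{i+1} = r_i − f(r_i)/f′(r_i) mod 19^{i+2}, where f′(x) = 3x². Iterate:
  r_0 = 15 (mod 19)
  r_1 = 300 (mod 361)
  r_2 = 3910 (mod 6859)
  r_3 = 38205 (mod 130321)
Final: r = 38205 with f(r) ≡ 0 mod 19^4.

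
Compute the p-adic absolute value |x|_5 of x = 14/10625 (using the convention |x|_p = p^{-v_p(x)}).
|14/10625|_5 = 625

Step 1 — compute v_5(x) by factoring powers of 5 out of the numerator and denominator: v_5(14/10625) = -4. Step 2 — apply |x|_p = p^{-v_p(x)} = 5^{4} = 625.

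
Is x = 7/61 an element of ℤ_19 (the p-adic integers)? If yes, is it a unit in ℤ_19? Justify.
x ∈ ℤ_19^× (unit); v_19(x) = 0

ℤ_19 = {x ∈ ℚ_19 : v_19(x) ≥ 0} and ℤ_19^× = {x ∈ ℤ_19 : v_19(x) = 0}. Here v_19(7/61) = v_19(num) − v_19(den) = 0; compare against these criteria.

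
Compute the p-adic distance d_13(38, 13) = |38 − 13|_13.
d_13(38, 13) = 1

Step 1 — x − y = 38 − 13 = 25. Step 2 — v_13(25) = 0 (factor: 25 = (13^0 · 25); the sign does not affect v_p). Step 3 — |x − y|_13 = 13^{0} = 1.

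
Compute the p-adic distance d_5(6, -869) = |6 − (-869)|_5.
d_5(6, -869) = 1/125

Step 1 — x − y = 6 − (-869) = 875. Step 2 — v_5(875) = 3 (factor: 875 = (5^3 · 7); the sign does not affect v_p). Step 3 — |x − y|_5 = 5^{-3} = 1/125.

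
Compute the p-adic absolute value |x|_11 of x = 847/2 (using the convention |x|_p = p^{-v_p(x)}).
|847/2|_11 = 1/121

Step 1 — compute v_11(x) by factoring powers of 11 out of the numerator and denominator: v_11(847/2) = 2. Step 2 — apply |x|_p = p^{-v_p(x)} = 11^{-2} = 1/121.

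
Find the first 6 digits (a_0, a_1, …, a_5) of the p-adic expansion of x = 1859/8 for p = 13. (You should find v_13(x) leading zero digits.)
(a_0, …, a_5) = (0, 0, 3, 8, 1, 8)

v_13(1859/8) = 2, so a_0 = ... = a_1 = 0. Factor out: x = 13^2 · u with u = 11/8 a unit in ℤ_13. Expand u iteratively via a_{v+i} = u_i mod 13, u_{i+1} = (u_i − a_{v+i})/13:
  u_0 = 11/8;  a_2 = 3;  u_1 = (u_0 − 3)/13 = -1/8
  u_1 = -1/8;  a_3 = 8;  u_2 = (u_1 − 8)/13 = -5/8
  u_2 = -5/8;  a_4 = 1;  u_3 = (u_2 − 1)/13 = -1/8
  u_3 = -1/8;  a_5 = 8;  u_4 = (u_3 − 8)/13 = -5/8
Digits: (0, 0, 3, 8, 1, 8).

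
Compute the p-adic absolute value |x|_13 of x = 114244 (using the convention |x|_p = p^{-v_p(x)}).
|114244|_13 = 1/28561

Step 1 — compute v_13(x) by factoring powers of 13 out of the numerator and denominator: v_13(114244) = 4. Step 2 — apply |x|_p = p^{-v_p(x)} = 13^{-4} = 1/28561.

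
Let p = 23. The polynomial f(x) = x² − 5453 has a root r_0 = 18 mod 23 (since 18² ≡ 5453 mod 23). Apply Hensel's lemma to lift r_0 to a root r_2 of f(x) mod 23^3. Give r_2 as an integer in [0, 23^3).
r_2 = 2732 (mod 12167)

Hensel's recurrence: r_{i+1} = r_i − f(r_i)·(f′(r_i))^{-1} mod 23^{i+2}, with f′(x) = 2x. Iterate:
  r_0 = 18 (mod 23)
  r_1 = 87 (mod 529)
  r_2 = 2732 (mod 12167)
Final: r_2 = 2732, and one checks f(r_2) ≡ 0 mod 23^3.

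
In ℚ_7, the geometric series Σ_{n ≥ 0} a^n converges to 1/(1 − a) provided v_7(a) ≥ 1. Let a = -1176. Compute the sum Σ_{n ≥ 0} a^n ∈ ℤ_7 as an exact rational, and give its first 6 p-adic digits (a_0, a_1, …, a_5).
Σ a^n = 1/(1 − a) = 1/1177;  first 6 digits = (1, 0, 4, 3, 1, 5)

v_7(a) = 2 ≥ 1, so the series converges in ℤ_7 to 1/(1 − a) = 1/(1 − (-1176)) = 1/1177. Expand this rational in ℤ_7: compute digits iteratively via d_i = x_i mod 7, x_{i+1} = (x_i − d_i)/7. The first 6 digits are (1, 0, 4, 3, 1, 5).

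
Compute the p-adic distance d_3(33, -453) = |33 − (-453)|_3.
d_3(33, -453) = 1/243

Step 1 — x − y = 33 − (-453) = 486. Step 2 — v_3(486) = 5 (factor: 486 = (3^5 · 2); the sign does not affect v_p). Step 3 — |x − y|_3 = 3^{-5} = 1/243.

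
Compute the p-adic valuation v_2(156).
v_2(156) = 2

v_2(n) is the largest exponent k such that 2^k divides n. Factor out: 156 = 2^2 · 39. (Sign doesn't affect v_p.) So v_2(156) = 2.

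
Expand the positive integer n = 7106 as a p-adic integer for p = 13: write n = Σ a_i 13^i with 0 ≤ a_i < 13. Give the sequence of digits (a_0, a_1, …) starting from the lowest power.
(a_0, a_1, …) = (8, 0, 3, 3)

Repeated division by 13 gives the digits low-to-high: 7106 = 8 + 3·13^2 + 3·13^3. Digit sequence: (8, 0, 3, 3).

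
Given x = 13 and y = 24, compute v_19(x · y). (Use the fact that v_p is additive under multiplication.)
v_19(312) = 0

v_p(x) = 0 (factor: 13 = 19^0 · 13); v_p(y) = 0 (factor: 24 = 19^0 · 24). Additivity: v_p(xy) = v_p(x) + v_p(y) = 0 + 0 = 0. (Direct check: xy = 312 = 19^0 · (312).)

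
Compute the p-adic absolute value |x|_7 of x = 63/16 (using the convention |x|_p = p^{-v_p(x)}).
|63/16|_7 = 1/7

Step 1 — compute v_7(x) by factoring powers of 7 out of the numerator and denominator: v_7(63/16) = 1. Step 2 — apply |x|_p = p^{-v_p(x)} = 7^{-1} = 1/7.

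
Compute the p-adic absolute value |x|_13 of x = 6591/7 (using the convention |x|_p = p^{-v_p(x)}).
|6591/7|_13 = 1/2197

Step 1 — compute v_13(x) by factoring powers of 13 out of the numerator and denominator: v_13(6591/7) = 3. Step 2 — apply |x|_p = p^{-v_p(x)} = 13^{-3} = 1/2197.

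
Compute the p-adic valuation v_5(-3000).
v_5(-3000) = 3

v_5(n) is the largest exponent k such that 5^k divides n. Factor out: -3000 = -5^3 · 24. (Sign doesn't affect v_p.) So v_5(-3000) = 3.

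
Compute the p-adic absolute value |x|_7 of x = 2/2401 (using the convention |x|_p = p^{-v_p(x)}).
|2/2401|_7 = 2401

Step 1 — compute v_7(x) by factoring powers of 7 out of the numerator and denominator: v_7(2/2401) = -4. Step 2 — apply |x|_p = p^{-v_p(x)} = 7^{4} = 2401.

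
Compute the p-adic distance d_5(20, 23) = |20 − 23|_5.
d_5(20, 23) = 1

Step 1 — x − y = 20 − 23 = -3. Step 2 — v_5(-3) = 0 (factor: -3 = −(5^0 · 3); the sign does not affect v_p). Step 3 — |x − y|_5 = 5^{0} = 1.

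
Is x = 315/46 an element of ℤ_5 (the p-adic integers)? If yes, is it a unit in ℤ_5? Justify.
x ∈ ℤ_5 but not a unit; v_5(x) = 1 > 0

ℤ_5 = {x ∈ ℚ_5 : v_5(x) ≥ 0} and ℤ_5^× = {x ∈ ℤ_5 : v_5(x) = 0}. Here v_5(315/46) = v_5(num) − v_5(den) = 1; compare against these criteria.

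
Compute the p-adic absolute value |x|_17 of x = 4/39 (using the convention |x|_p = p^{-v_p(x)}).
|4/39|_17 = 1

Step 1 — compute v_17(x) by factoring powers of 17 out of the numerator and denominator: v_17(4/39) = 0. Step 2 — apply |x|_p = p^{-v_p(x)} = 17^{0} = 1.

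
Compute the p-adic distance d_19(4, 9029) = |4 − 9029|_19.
d_19(4, 9029) = 1/361

Step 1 — x − y = 4 − 9029 = -9025. Step 2 — v_19(-9025) = 2 (factor: -9025 = −(19^2 · 25); the sign does not affect v_p). Step 3 — |x − y|_19 = 19^{-2} = 1/361.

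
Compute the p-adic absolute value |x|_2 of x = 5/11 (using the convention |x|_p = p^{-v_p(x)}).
|5/11|_2 = 1

Step 1 — compute v_2(x) by factoring powers of 2 out of the numerator and denominator: v_2(5/11) = 0. Step 2 — apply |x|_p = p^{-v_p(x)} = 2^{0} = 1.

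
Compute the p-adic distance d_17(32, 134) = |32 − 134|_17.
d_17(32, 134) = 1/17

Step 1 — x − y = 32 − 134 = -102. Step 2 — v_17(-102) = 1 (factor: -102 = −(17^1 · 6); the sign does not affect v_p). Step 3 — |x − y|_17 = 17^{-1} = 1/17.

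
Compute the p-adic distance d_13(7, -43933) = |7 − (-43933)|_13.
d_13(7, -43933) = 1/2197

Step 1 — x − y = 7 − (-43933) = 43940. Step 2 — v_13(43940) = 3 (factor: 43940 = (13^3 · 20); the sign does not affect v_p). Step 3 — |x − y|_13 = 13^{-3} = 1/2197.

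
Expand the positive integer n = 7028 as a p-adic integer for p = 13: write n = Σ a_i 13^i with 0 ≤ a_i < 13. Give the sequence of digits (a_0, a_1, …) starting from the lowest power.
(a_0, a_1, …) = (8, 7, 2, 3)

Repeated division by 13 gives the digits low-to-high: 7028 = 8 + 7·13^1 + 2·13^2 + 3·13^3. Digit sequence: (8, 7, 2, 3).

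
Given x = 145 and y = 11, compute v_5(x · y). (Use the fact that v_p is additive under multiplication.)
v_5(1595) = 1

v_p(x) = 1 (factor: 145 = 5^1 · 29); v_p(y) = 0 (factor: 11 = 5^0 · 11). Additivity: v_p(xy) = v_p(x) + v_p(y) = 1 + 0 = 1. (Direct check: xy = 1595 = 5^1 · (319).)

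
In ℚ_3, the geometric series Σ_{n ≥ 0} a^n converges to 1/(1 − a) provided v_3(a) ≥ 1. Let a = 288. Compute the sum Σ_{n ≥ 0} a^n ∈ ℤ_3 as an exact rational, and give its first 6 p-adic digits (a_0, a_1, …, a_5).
Σ a^n = 1/(1 − a) = -1/287;  first 6 digits = (1, 0, 2, 1, 1, 0)

v_3(a) = 2 ≥ 1, so the series converges in ℤ_3 to 1/(1 − a) = 1/(1 − 288) = -1/287. Expand this rational in ℤ_3: compute digits iteratively via d_i = x_i mod 3, x_{i+1} = (x_i − d_i)/3. The first 6 digits are (1, 0, 2, 1, 1, 0).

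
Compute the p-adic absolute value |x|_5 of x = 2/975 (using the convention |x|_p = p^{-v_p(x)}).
|2/975|_5 = 25

Step 1 — compute v_5(x) by factoring powers of 5 out of the numerator and denominator: v_5(2/975) = -2. Step 2 — apply |x|_p = p^{-v_p(x)} = 5^{2} = 25.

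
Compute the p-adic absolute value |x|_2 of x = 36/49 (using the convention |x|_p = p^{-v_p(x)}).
|36/49|_2 = 1/4

Step 1 — compute v_2(x) by factoring powers of 2 out of the numerator and denominator: v_2(36/49) = 2. Step 2 — apply |x|_p = p^{-v_p(x)} = 2^{-2} = 1/4.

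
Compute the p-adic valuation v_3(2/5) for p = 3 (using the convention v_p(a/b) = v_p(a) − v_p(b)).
v_3(2/5) = 0

Factor powers of 3 from the numerator and denominator of the reduced fraction: 2 = 3^0 · 2 and 5 = 3^0 · 5. Apply v_p(a/b) = v_p(a) − v_p(b): v_3(2/5) = 0 − 0 = 0.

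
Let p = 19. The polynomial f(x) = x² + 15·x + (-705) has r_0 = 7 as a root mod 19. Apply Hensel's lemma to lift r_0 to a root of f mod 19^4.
r_3 = 95330 (mod 130321)

Hensel: r_{i+1} = r_i − f(r_i)·(f′(r_i))^{-1} mod 19^{i+2}, f′(x) = 2x + 15. Iterate:
  r_0 = 7 (mod 19)
  r_1 = 26 (mod 361)
  r_2 = 6163 (mod 6859)
  r_3 = 95330 (mod 130321)
Final: r = 95330 satisfies f(r) ≡ 0 mod 19^4.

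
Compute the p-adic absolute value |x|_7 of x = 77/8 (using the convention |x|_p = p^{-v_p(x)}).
|77/8|_7 = 1/7

Step 1 — compute v_7(x) by factoring powers of 7 out of the numerator and denominator: v_7(77/8) = 1. Step 2 — apply |x|_p = p^{-v_p(x)} = 7^{-1} = 1/7.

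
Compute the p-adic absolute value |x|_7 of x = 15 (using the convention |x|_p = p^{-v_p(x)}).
|15|_7 = 1

Step 1 — compute v_7(x) by factoring powers of 7 out of the numerator and denominator: v_7(15) = 0. Step 2 — apply |x|_p = p^{-v_p(x)} = 7^{0} = 1.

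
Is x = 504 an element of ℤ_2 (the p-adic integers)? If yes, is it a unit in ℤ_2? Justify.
x ∈ ℤ_2 but not a unit; v_2(x) = 3 > 0

ℤ_2 = {x ∈ ℚ_2 : v_2(x) ≥ 0} and ℤ_2^× = {x ∈ ℤ_2 : v_2(x) = 0}. Here v_2(504) = v_2(num) − v_2(den) = 3; compare against these criteria.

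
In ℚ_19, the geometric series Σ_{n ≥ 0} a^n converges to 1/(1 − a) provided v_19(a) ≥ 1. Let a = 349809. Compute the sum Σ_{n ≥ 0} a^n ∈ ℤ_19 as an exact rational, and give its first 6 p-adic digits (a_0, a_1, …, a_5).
Σ a^n = 1/(1 − a) = -1/349808;  first 6 digits = (1, 0, 0, 13, 2, 0)

v_19(a) = 3 ≥ 1, so the series converges in ℤ_19 to 1/(1 − a) = 1/(1 − 349809) = -1/349808. Expand this rational in ℤ_19: compute digits iteratively via d_i = x_i mod 19, x_{i+1} = (x_i − d_i)/19. The first 6 digits are (1, 0, 0, 13, 2, 0).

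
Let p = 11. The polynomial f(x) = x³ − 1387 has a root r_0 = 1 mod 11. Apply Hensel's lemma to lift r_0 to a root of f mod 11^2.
r_1 = 100 (mod 121)

Hensel: r_{i+1} = r_i − f(r_i)/f′(r_i) mod 11^{i+2}, where f′(x) = 3x². Iterate:
  r_0 = 1 (mod 11)
  r_1 = 100 (mod 121)
Final: r = 100 with f(r) ≡ 0 mod 11^2.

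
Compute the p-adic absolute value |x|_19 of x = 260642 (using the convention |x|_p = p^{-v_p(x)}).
|260642|_19 = 1/130321

Step 1 — compute v_19(x) by factoring powers of 19 out of the numerator and denominator: v_19(260642) = 4. Step 2 — apply |x|_p = p^{-v_p(x)} = 19^{-4} = 1/130321.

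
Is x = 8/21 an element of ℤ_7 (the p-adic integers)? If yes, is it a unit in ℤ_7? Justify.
x ∉ ℤ_7 (v_7(x) = -1 < 0)

ℤ_7 = {x ∈ ℚ_7 : v_7(x) ≥ 0} and ℤ_7^× = {x ∈ ℤ_7 : v_7(x) = 0}. Here v_7(8/21) = v_7(num) − v_7(den) = -1; compare against these criteria.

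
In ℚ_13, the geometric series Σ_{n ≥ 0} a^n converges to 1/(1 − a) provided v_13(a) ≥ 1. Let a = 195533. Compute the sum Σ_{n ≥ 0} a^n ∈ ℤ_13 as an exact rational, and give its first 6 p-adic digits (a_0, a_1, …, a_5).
Σ a^n = 1/(1 − a) = -1/195532;  first 6 digits = (1, 0, 0, 11, 6, 0)

v_13(a) = 3 ≥ 1, so the series converges in ℤ_13 to 1/(1 − a) = 1/(1 − 195533) = -1/195532. Expand this rational in ℤ_13: compute digits iteratively via d_i = x_i mod 13, x_{i+1} = (x_i − d_i)/13. The first 6 digits are (1, 0, 0, 11, 6, 0).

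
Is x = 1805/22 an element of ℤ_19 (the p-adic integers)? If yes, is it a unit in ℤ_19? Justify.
x ∈ ℤ_19 but not a unit; v_19(x) = 2 > 0

ℤ_19 = {x ∈ ℚ_19 : v_19(x) ≥ 0} and ℤ_19^× = {x ∈ ℤ_19 : v_19(x) = 0}. Here v_19(1805/22) = v_19(num) − v_19(den) = 2; compare against these criteria.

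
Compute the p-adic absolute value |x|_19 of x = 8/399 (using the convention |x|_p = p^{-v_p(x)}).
|8/399|_19 = 19

Step 1 — compute v_19(x) by factoring powers of 19 out of the numerator and denominator: v_19(8/399) = -1. Step 2 — apply |x|_p = p^{-v_p(x)} = 19^{1} = 19.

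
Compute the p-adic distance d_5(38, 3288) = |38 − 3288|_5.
d_5(38, 3288) = 1/125

Step 1 — x − y = 38 − 3288 = -3250. Step 2 — v_5(-3250) = 3 (factor: -3250 = −(5^3 · 26); the sign does not affect v_p). Step 3 — |x − y|_5 = 5^{-3} = 1/125.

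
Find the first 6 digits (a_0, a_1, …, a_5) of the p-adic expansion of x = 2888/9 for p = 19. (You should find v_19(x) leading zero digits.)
(a_0, …, a_5) = (0, 0, 3, 2, 2, 2)

v_19(2888/9) = 2, so a_0 = ... = a_1 = 0. Factor out: x = 19^2 · u with u = 8/9 a unit in ℤ_19. Expand u iteratively via a_{v+i} = u_i mod 19, u_{i+1} = (u_i − a_{v+i})/19:
  u_0 = 8/9;  a_2 = 3;  u_1 = (u_0 − 3)/19 = -1/9
  u_1 = -1/9;  a_3 = 2;  u_2 = (u_1 − 2)/19 = -1/9
  u_2 = -1/9;  a_4 = 2;  u_3 = (u_2 − 2)/19 = -1/9
  u_3 = -1/9;  a_5 = 2;  u_4 = (u_3 − 2)/19 = -1/9
Digits: (0, 0, 3, 2, 2, 2).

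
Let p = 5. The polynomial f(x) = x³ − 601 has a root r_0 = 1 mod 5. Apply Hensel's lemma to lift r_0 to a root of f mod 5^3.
r_2 = 76 (mod 125)

Hensel: r_{i+1} = r_i − f(r_i)/f′(r_i) mod 5^{i+2}, where f′(x) = 3x². Iterate:
  r_0 = 1 (mod 5)
  r_1 = 1 (mod 25)
  r_2 = 76 (mod 125)
Final: r = 76 with f(r) ≡ 0 mod 5^3.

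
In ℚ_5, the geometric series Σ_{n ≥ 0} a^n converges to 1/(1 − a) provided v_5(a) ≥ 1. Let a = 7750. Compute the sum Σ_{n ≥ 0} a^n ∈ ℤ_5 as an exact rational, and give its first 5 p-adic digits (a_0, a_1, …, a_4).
Σ a^n = 1/(1 − a) = -1/7749;  first 5 digits = (1, 0, 0, 2, 2)

v_5(a) = 3 ≥ 1, so the series converges in ℤ_5 to 1/(1 − a) = 1/(1 − 7750) = -1/7749. Expand this rational in ℤ_5: compute digits iteratively via d_i = x_i mod 5, x_{i+1} = (x_i − d_i)/5. The first 5 digits are (1, 0, 0, 2, 2).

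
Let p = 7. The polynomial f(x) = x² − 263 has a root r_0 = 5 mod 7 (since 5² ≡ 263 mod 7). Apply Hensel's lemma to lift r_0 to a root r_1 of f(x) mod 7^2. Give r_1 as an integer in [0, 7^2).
r_1 = 19 (mod 49)

Hensel's recurrence: r_{i+1} = r_i − f(r_i)·(f′(r_i))^{-1} mod 7^{i+2}, with f′(x) = 2x. Iterate:
  r_0 = 5 (mod 7)
  r_1 = 19 (mod 49)
Final: r_1 = 19, and one checks f(r_1) ≡ 0 mod 7^2.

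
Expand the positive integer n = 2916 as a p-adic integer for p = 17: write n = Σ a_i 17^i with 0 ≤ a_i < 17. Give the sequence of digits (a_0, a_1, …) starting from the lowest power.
(a_0, a_1, …) = (9, 1, 10)

Repeated division by 17 gives the digits low-to-high: 2916 = 9 + 1·17^1 + 10·17^2. Digit sequence: (9, 1, 10).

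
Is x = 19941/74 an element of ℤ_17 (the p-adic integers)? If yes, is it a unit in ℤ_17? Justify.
x ∈ ℤ_17 but not a unit; v_17(x) = 2 > 0

ℤ_17 = {x ∈ ℚ_17 : v_17(x) ≥ 0} and ℤ_17^× = {x ∈ ℤ_17 : v_17(x) = 0}. Here v_17(19941/74) = v_17(num) − v_17(den) = 2; compare against these criteria.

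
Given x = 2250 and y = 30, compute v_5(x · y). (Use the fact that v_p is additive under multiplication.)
v_5(67500) = 4

v_p(x) = 3 (factor: 2250 = 5^3 · 18); v_p(y) = 1 (factor: 30 = 5^1 · 6). Additivity: v_p(xy) = v_p(x) + v_p(y) = 3 + 1 = 4. (Direct check: xy = 67500 = 5^4 · (108).)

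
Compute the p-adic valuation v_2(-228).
v_2(-228) = 2

v_2(n) is the largest exponent k such that 2^k divides n. Factor out: -228 = -2^2 · 57. (Sign doesn't affect v_p.) So v_2(-228) = 2.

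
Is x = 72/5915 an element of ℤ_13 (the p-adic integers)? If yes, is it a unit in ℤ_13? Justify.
x ∉ ℤ_13 (v_13(x) = -2 < 0)

ℤ_13 = {x ∈ ℚ_13 : v_13(x) ≥ 0} and ℤ_13^× = {x ∈ ℤ_13 : v_13(x) = 0}. Here v_13(72/5915) = v_13(num) − v_13(den) = -2; compare against these criteria.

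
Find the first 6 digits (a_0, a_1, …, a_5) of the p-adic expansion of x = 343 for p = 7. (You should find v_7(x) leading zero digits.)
(a_0, …, a_5) = (0, 0, 0, 1, 0, 0)

v_7(343) = 3, so a_0 = ... = a_2 = 0. Factor out: x = 7^3 · u with u = 1 a unit in ℤ_7. Expand u iteratively via a_{v+i} = u_i mod 7, u_{i+1} = (u_i − a_{v+i})/7:
  u_0 = 1;  a_3 = 1;  u_1 = (u_0 − 1)/7 = 0
  u_1 = 0;  a_4 = 0;  u_2 = (u_1 − 0)/7 = 0
  u_2 = 0;  a_5 = 0;  u_3 = (u_2 − 0)/7 = 0
Digits: (0, 0, 0, 1, 0, 0).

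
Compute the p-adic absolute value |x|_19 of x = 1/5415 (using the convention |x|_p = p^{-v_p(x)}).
|1/5415|_19 = 361

Step 1 — compute v_19(x) by factoring powers of 19 out of the numerator and denominator: v_19(1/5415) = -2. Step 2 — apply |x|_p = p^{-v_p(x)} = 19^{2} = 361.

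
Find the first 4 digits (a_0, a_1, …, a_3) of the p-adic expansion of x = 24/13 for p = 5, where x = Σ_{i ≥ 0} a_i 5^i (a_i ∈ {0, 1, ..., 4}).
(a_0, …, a_3) = (3, 4, 3, 0)

v_5(24/13) = 0 (numerator and denominator both coprime to 5), so x ∈ ℤ_5^×. Compute digits iteratively via a_i = x_i mod 5, x_{i+1} = (x_i − a_i)/5, with x_0 = x:
  x_0 = 24/13;  a_0 = 3;  x_1 = (x_0 − 3)/5 = -3/13
  x_1 = -3/13;  a_1 = 4;  x_2 = (x_1 − 4)/5 = -11/13
  x_2 = -11/13;  a_2 = 3;  x_3 = (x_2 − 3)/5 = -10/13
  x_3 = -10/13;  a_3 = 0;  x_4 = (x_3 − 0)/5 = -2/13
Digits: (3, 4, 3, 0).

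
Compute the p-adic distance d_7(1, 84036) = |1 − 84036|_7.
d_7(1, 84036) = 1/16807

Step 1 — x − y = 1 − 84036 = -84035. Step 2 — v_7(-84035) = 5 (factor: -84035 = −(7^5 · 5); the sign does not affect v_p). Step 3 — |x − y|_7 = 7^{-5} = 1/16807.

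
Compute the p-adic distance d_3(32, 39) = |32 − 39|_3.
d_3(32, 39) = 1

Step 1 — x − y = 32 − 39 = -7. Step 2 — v_3(-7) = 0 (factor: -7 = −(3^0 · 7); the sign does not affect v_p). Step 3 — |x − y|_3 = 3^{0} = 1.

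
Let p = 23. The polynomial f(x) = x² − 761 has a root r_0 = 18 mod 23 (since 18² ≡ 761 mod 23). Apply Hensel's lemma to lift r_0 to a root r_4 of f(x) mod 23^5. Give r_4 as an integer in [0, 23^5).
r_4 = 4559584 (mod 6436343)

Hensel's recurrence: r_{i+1} = r_i − f(r_i)·(f′(r_i))^{-1} mod 23^{i+2}, with f′(x) = 2x. Iterate:
  r_0 = 18 (mod 23)
  r_1 = 133 (mod 529)
  r_2 = 9126 (mod 12167)
  r_3 = 82128 (mod 279841)
  r_4 = 4559584 (mod 6436343)
Final: r_4 = 4559584, and one checks f(r_4) ≡ 0 mod 23^5.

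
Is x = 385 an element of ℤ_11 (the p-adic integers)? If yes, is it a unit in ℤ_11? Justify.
x ∈ ℤ_11 but not a unit; v_11(x) = 1 > 0

ℤ_11 = {x ∈ ℚ_11 : v_11(x) ≥ 0} and ℤ_11^× = {x ∈ ℤ_11 : v_11(x) = 0}. Here v_11(385) = v_11(num) − v_11(den) = 1; compare against these criteria.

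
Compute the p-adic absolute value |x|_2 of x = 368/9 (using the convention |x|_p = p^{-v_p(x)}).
|368/9|_2 = 1/16

Step 1 — compute v_2(x) by factoring powers of 2 out of the numerator and denominator: v_2(368/9) = 4. Step 2 — apply |x|_p = p^{-v_p(x)} = 2^{-4} = 1/16.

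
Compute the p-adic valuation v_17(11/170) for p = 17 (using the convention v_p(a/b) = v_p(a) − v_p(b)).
v_17(11/170) = -1

Factor powers of 17 from the numerator and denominator of the reduced fraction: 11 = 17^0 · 11 and 170 = 17^1 · 10. Apply v_p(a/b) = v_p(a) − v_p(b): v_17(11/170) = 0 − 1 = -1.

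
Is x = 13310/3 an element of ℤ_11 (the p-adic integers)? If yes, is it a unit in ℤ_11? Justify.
x ∈ ℤ_11 but not a unit; v_11(x) = 3 > 0

ℤ_11 = {x ∈ ℚ_11 : v_11(x) ≥ 0} and ℤ_11^× = {x ∈ ℤ_11 : v_11(x) = 0}. Here v_11(13310/3) = v_11(num) − v_11(den) = 3; compare against these criteria.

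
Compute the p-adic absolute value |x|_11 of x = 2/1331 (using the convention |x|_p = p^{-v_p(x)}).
|2/1331|_11 = 1331

Step 1 — compute v_11(x) by factoring powers of 11 out of the numerator and denominator: v_11(2/1331) = -3. Step 2 — apply |x|_p = p^{-v_p(x)} = 11^{3} = 1331.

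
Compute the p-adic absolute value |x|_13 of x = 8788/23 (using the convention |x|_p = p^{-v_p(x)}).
|8788/23|_13 = 1/2197

Step 1 — compute v_13(x) by factoring powers of 13 out of the numerator and denominator: v_13(8788/23) = 3. Step 2 — apply |x|_p = p^{-v_p(x)} = 13^{-3} = 1/2197.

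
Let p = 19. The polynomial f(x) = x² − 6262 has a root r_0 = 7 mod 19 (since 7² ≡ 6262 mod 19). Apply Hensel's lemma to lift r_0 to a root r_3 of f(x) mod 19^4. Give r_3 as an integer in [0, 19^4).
r_3 = 108003 (mod 130321)

Hensel's recurrence: r_{i+1} = r_i − f(r_i)·(f′(r_i))^{-1} mod 19^{i+2}, with f′(x) = 2x. Iterate:
  r_0 = 7 (mod 19)
  r_1 = 64 (mod 361)
  r_2 = 5118 (mod 6859)
  r_3 = 108003 (mod 130321)
Final: r_3 = 108003, and one checks f(r_3) ≡ 0 mod 19^4.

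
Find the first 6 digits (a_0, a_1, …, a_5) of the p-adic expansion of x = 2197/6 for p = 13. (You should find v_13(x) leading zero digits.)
(a_0, …, a_5) = (0, 0, 0, 11, 10, 10)

v_13(2197/6) = 3, so a_0 = ... = a_2 = 0. Factor out: x = 13^3 · u with u = 1/6 a unit in ℤ_13. Expand u iteratively via a_{v+i} = u_i mod 13, u_{i+1} = (u_i − a_{v+i})/13:
  u_0 = 1/6;  a_3 = 11;  u_1 = (u_0 − 11)/13 = -5/6
  u_1 = -5/6;  a_4 = 10;  u_2 = (u_1 − 10)/13 = -5/6
  u_2 = -5/6;  a_5 = 10;  u_3 = (u_2 − 10)/13 = -5/6
Digits: (0, 0, 0, 11, 10, 10).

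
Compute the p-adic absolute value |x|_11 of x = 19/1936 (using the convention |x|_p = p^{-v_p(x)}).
|19/1936|_11 = 121

Step 1 — compute v_11(x) by factoring powers of 11 out of the numerator and denominator: v_11(19/1936) = -2. Step 2 — apply |x|_p = p^{-v_p(x)} = 11^{2} = 121.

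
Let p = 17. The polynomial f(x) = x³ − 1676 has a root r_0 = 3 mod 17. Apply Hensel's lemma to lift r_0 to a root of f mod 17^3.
r_2 = 2451 (mod 4913)

Hensel: r_{i+1} = r_i − f(r_i)/f′(r_i) mod 17^{i+2}, where f′(x) = 3x². Iterate:
  r_0 = 3 (mod 17)
  r_1 = 139 (mod 289)
  r_2 = 2451 (mod 4913)
Final: r = 2451 with f(r) ≡ 0 mod 17^3.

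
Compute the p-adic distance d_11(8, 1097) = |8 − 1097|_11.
d_11(8, 1097) = 1/121

Step 1 — x − y = 8 − 1097 = -1089. Step 2 — v_11(-1089) = 2 (factor: -1089 = −(11^2 · 9); the sign does not affect v_p). Step 3 — |x − y|_11 = 11^{-2} = 1/121.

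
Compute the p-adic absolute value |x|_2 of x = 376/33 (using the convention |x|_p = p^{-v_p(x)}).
|376/33|_2 = 1/8

Step 1 — compute v_2(x) by factoring powers of 2 out of the numerator and denominator: v_2(376/33) = 3. Step 2 — apply |x|_p = p^{-v_p(x)} = 2^{-3} = 1/8.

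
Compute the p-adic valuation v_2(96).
v_2(96) = 5

v_2(n) is the largest exponent k such that 2^k divides n. Factor out: 96 = 2^5 · 3. (Sign doesn't affect v_p.) So v_2(96) = 5.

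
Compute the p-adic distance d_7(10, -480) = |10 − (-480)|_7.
d_7(10, -480) = 1/49

Step 1 — x − y = 10 − (-480) = 490. Step 2 — v_7(490) = 2 (factor: 490 = (7^2 · 10); the sign does not affect v_p). Step 3 — |x − y|_7 = 7^{-2} = 1/49.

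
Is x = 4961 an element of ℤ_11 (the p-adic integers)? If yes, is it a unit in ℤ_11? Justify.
x ∈ ℤ_11 but not a unit; v_11(x) = 2 > 0

ℤ_11 = {x ∈ ℚ_11 : v_11(x) ≥ 0} and ℤ_11^× = {x ∈ ℤ_11 : v_11(x) = 0}. Here v_11(4961) = v_11(num) − v_11(den) = 2; compare against these criteria.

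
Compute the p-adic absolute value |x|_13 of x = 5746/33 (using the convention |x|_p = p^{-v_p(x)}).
|5746/33|_13 = 1/169

Step 1 — compute v_13(x) by factoring powers of 13 out of the numerator and denominator: v_13(5746/33) = 2. Step 2 — apply |x|_p = p^{-v_p(x)} = 13^{-2} = 1/169.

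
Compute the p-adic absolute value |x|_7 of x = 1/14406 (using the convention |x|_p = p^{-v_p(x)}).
|1/14406|_7 = 2401

Step 1 — compute v_7(x) by factoring powers of 7 out of the numerator and denominator: v_7(1/14406) = -4. Step 2 — apply |x|_p = p^{-v_p(x)} = 7^{4} = 2401.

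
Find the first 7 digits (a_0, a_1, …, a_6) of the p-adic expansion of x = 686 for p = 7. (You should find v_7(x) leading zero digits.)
(a_0, …, a_6) = (0, 0, 0, 2, 0, 0, 0)

v_7(686) = 3, so a_0 = ... = a_2 = 0. Factor out: x = 7^3 · u with u = 2 a unit in ℤ_7. Expand u iteratively via a_{v+i} = u_i mod 7, u_{i+1} = (u_i − a_{v+i})/7:
  u_0 = 2;  a_3 = 2;  u_1 = (u_0 − 2)/7 = 0
  u_1 = 0;  a_4 = 0;  u_2 = (u_1 − 0)/7 = 0
  u_2 = 0;  a_5 = 0;  u_3 = (u_2 − 0)/7 = 0
  u_3 = 0;  a_6 = 0;  u_4 = (u_3 − 0)/7 = 0
Digits: (0, 0, 0, 2, 0, 0, 0).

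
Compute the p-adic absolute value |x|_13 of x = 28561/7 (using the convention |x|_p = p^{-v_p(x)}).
|28561/7|_13 = 1/28561

Step 1 — compute v_13(x) by factoring powers of 13 out of the numerator and denominator: v_13(28561/7) = 4. Step 2 — apply |x|_p = p^{-v_p(x)} = 13^{-4} = 1/28561.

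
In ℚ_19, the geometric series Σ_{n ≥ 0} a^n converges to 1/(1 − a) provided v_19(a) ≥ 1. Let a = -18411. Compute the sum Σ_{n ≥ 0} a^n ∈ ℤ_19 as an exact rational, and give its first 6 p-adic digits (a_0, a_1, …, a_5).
Σ a^n = 1/(1 − a) = 1/18412;  first 6 digits = (1, 0, 6, 16, 16, 3)

v_19(a) = 2 ≥ 1, so the series converges in ℤ_19 to 1/(1 − a) = 1/(1 − (-18411)) = 1/18412. Expand this rational in ℤ_19: compute digits iteratively via d_i = x_i mod 19, x_{i+1} = (x_i − d_i)/19. The first 6 digits are (1, 0, 6, 16, 16, 3).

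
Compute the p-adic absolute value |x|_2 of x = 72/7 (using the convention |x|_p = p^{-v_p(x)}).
|72/7|_2 = 1/8

Step 1 — compute v_2(x) by factoring powers of 2 out of the numerator and denominator: v_2(72/7) = 3. Step 2 — apply |x|_p = p^{-v_p(x)} = 2^{-3} = 1/8.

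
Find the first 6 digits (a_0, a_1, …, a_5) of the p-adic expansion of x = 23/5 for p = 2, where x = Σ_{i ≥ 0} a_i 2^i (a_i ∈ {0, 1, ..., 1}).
(a_0, …, a_5) = (1, 1, 0, 1, 0, 1)

v_2(23/5) = 0 (numerator and denominator both coprime to 2), so x ∈ ℤ_2^×. Compute digits iteratively via a_i = x_i mod 2, x_{i+1} = (x_i − a_i)/2, with x_0 = x:
  x_0 = 23/5;  a_0 = 1;  x_1 = (x_0 − 1)/2 = 9/5
  x_1 = 9/5;  a_1 = 1;  x_2 = (x_1 − 1)/2 = 2/5
  x_2 = 2/5;  a_2 = 0;  x_3 = (x_2 − 0)/2 = 1/5
  x_3 = 1/5;  a_3 = 1;  x_4 = (x_3 − 1)/2 = -2/5
  x_4 = -2/5;  a_4 = 0;  x_5 = (x_4 − 0)/2 = -1/5
  x_5 = -1/5;  a_5 = 1;  x_6 = (x_5 − 1)/2 = -3/5
Digits: (1, 1, 0, 1, 0, 1).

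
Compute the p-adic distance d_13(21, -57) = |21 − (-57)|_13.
d_13(21, -57) = 1/13

Step 1 — x − y = 21 − (-57) = 78. Step 2 — v_13(78) = 1 (factor: 78 = (13^1 · 6); the sign does not affect v_p). Step 3 — |x − y|_13 = 13^{-1} = 1/13.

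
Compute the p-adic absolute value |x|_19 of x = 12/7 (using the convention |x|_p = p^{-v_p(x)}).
|12/7|_19 = 1

Step 1 — compute v_19(x) by factoring powers of 19 out of the numerator and denominator: v_19(12/7) = 0. Step 2 — apply |x|_p = p^{-v_p(x)} = 19^{0} = 1.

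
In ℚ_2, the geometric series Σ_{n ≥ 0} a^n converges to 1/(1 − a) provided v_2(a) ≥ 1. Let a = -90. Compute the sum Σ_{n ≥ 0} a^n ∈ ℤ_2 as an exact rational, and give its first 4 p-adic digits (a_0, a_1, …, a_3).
Σ a^n = 1/(1 − a) = 1/91;  first 4 digits = (1, 1, 0, 0)

v_2(a) = 1 ≥ 1, so the series converges in ℤ_2 to 1/(1 − a) = 1/(1 − (-90)) = 1/91. Expand this rational in ℤ_2: compute digits iteratively via d_i = x_i mod 2, x_{i+1} = (x_i − d_i)/2. The first 4 digits are (1, 1, 0, 0).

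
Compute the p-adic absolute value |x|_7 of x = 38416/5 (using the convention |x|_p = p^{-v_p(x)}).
|38416/5|_7 = 1/2401

Step 1 — compute v_7(x) by factoring powers of 7 out of the numerator and denominator: v_7(38416/5) = 4. Step 2 — apply |x|_p = p^{-v_p(x)} = 7^{-4} = 1/2401.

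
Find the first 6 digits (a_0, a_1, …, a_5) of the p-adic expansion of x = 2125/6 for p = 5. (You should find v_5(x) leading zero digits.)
(a_0, …, a_5) = (0, 0, 0, 2, 1, 4)

v_5(2125/6) = 3, so a_0 = ... = a_2 = 0. Factor out: x = 5^3 · u with u = 17/6 a unit in ℤ_5. Expand u iteratively via a_{v+i} = u_i mod 5, u_{i+1} = (u_i − a_{v+i})/5:
  u_0 = 17/6;  a_3 = 2;  u_1 = (u_0 − 2)/5 = 1/6
  u_1 = 1/6;  a_4 = 1;  u_2 = (u_1 − 1)/5 = -1/6
  u_2 = -1/6;  a_5 = 4;  u_3 = (u_2 − 4)/5 = -5/6
Digits: (0, 0, 0, 2, 1, 4).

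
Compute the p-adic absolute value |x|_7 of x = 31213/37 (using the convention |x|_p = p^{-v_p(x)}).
|31213/37|_7 = 1/2401

Step 1 — compute v_7(x) by factoring powers of 7 out of the numerator and denominator: v_7(31213/37) = 4. Step 2 — apply |x|_p = p^{-v_p(x)} = 7^{-4} = 1/2401.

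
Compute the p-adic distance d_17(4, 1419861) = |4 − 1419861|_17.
d_17(4, 1419861) = 1/1419857

Step 1 — x − y = 4 − 1419861 = -1419857. Step 2 — v_17(-1419857) = 5 (factor: -1419857 = −(17^5 · 1); the sign does not affect v_p). Step 3 — |x − y|_17 = 17^{-5} = 1/1419857.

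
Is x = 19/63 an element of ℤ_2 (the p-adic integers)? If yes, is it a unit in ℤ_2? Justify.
x ∈ ℤ_2^× (unit); v_2(x) = 0

ℤ_2 = {x ∈ ℚ_2 : v_2(x) ≥ 0} and ℤ_2^× = {x ∈ ℤ_2 : v_2(x) = 0}. Here v_2(19/63) = v_2(num) − v_2(den) = 0; compare against these criteria.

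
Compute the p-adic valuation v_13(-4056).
v_13(-4056) = 2

v_13(n) is the largest exponent k such that 13^k divides n. Factor out: -4056 = -13^2 · 24. (Sign doesn't affect v_p.) So v_13(-4056) = 2.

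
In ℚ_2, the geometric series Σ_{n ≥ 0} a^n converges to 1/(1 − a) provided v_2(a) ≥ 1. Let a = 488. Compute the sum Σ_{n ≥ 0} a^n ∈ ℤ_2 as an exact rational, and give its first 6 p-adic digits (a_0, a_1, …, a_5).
Σ a^n = 1/(1 − a) = -1/487;  first 6 digits = (1, 0, 0, 1, 0, 1)

v_2(a) = 3 ≥ 1, so the series converges in ℤ_2 to 1/(1 − a) = 1/(1 − 488) = -1/487. Expand this rational in ℤ_2: compute digits iteratively via d_i = x_i mod 2, x_{i+1} = (x_i − d_i)/2. The first 6 digits are (1, 0, 0, 1, 0, 1).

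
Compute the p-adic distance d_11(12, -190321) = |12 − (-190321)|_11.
d_11(12, -190321) = 1/14641

Step 1 — x − y = 12 − (-190321) = 190333. Step 2 — v_11(190333) = 4 (factor: 190333 = (11^4 · 13); the sign does not affect v_p). Step 3 — |x − y|_11 = 11^{-4} = 1/14641.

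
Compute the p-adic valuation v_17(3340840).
v_17(3340840) = 4

v_17(n) is the largest exponent k such that 17^k divides n. Factor out: 3340840 = 17^4 · 40. (Sign doesn't affect v_p.) So v_17(3340840) = 4.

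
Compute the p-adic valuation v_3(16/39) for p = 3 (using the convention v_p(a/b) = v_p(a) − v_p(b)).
v_3(16/39) = -1

Factor powers of 3 from the numerator and denominator of the reduced fraction: 16 = 3^0 · 16 and 39 = 3^1 · 13. Apply v_p(a/b) = v_p(a) − v_p(b): v_3(16/39) = 0 − 1 = -1.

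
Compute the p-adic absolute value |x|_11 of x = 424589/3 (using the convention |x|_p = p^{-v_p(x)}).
|424589/3|_11 = 1/14641

Step 1 — compute v_11(x) by factoring powers of 11 out of the numerator and denominator: v_11(424589/3) = 4. Step 2 — apply |x|_p = p^{-v_p(x)} = 11^{-4} = 1/14641.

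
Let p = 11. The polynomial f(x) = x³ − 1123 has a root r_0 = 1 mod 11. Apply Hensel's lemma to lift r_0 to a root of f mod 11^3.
r_2 = 254 (mod 1331)

Hensel: r_{i+1} = r_i − f(r_i)/f′(r_i) mod 11^{i+2}, where f′(x) = 3x². Iterate:
  r_0 = 1 (mod 11)
  r_1 = 12 (mod 121)
  r_2 = 254 (mod 1331)
Final: r = 254 with f(r) ≡ 0 mod 11^3.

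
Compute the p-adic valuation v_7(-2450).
v_7(-2450) = 2

v_7(n) is the largest exponent k such that 7^k divides n. Factor out: -2450 = -7^2 · 50. (Sign doesn't affect v_p.) So v_7(-2450) = 2.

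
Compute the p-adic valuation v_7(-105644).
v_7(-105644) = 4

v_7(n) is the largest exponent k such that 7^k divides n. Factor out: -105644 = -7^4 · 44. (Sign doesn't affect v_p.) So v_7(-105644) = 4.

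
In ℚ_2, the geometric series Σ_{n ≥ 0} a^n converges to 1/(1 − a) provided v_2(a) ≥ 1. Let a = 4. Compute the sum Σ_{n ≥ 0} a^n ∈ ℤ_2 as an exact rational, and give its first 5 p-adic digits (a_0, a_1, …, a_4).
Σ a^n = 1/(1 − a) = -1/3;  first 5 digits = (1, 0, 1, 0, 1)

v_2(a) = 2 ≥ 1, so the series converges in ℤ_2 to 1/(1 − a) = 1/(1 − 4) = -1/3. Expand this rational in ℤ_2: compute digits iteratively via d_i = x_i mod 2, x_{i+1} = (x_i − d_i)/2. The first 5 digits are (1, 0, 1, 0, 1).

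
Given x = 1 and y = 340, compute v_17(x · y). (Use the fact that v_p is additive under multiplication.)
v_17(340) = 1

v_p(x) = 0 (factor: 1 = 17^0 · 1); v_p(y) = 1 (factor: 340 = 17^1 · 20). Additivity: v_p(xy) = v_p(x) + v_p(y) = 0 + 1 = 1. (Direct check: xy = 340 = 17^1 · (20).)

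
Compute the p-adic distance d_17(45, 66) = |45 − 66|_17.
d_17(45, 66) = 1

Step 1 — x − y = 45 − 66 = -21. Step 2 — v_17(-21) = 0 (factor: -21 = −(17^0 · 21); the sign does not affect v_p). Step 3 — |x − y|_17 = 17^{0} = 1.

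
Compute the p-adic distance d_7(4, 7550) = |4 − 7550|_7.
d_7(4, 7550) = 1/343

Step 1 — x − y = 4 − 7550 = -7546. Step 2 — v_7(-7546) = 3 (factor: -7546 = −(7^3 · 22); the sign does not affect v_p). Step 3 — |x − y|_7 = 7^{-3} = 1/343.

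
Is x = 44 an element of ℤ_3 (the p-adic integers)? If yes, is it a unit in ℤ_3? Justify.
x ∈ ℤ_3^× (unit); v_3(x) = 0

ℤ_3 = {x ∈ ℚ_3 : v_3(x) ≥ 0} and ℤ_3^× = {x ∈ ℤ_3 : v_3(x) = 0}. Here v_3(44) = v_3(num) − v_3(den) = 0; compare against these criteria.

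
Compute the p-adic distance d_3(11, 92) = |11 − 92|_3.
d_3(11, 92) = 1/81

Step 1 — x − y = 11 − 92 = -81. Step 2 — v_3(-81) = 4 (factor: -81 = −(3^4 · 1); the sign does not affect v_p). Step 3 — |x − y|_3 = 3^{-4} = 1/81.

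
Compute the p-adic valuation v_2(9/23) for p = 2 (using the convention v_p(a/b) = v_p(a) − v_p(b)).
v_2(9/23) = 0

Factor powers of 2 from the numerator and denominator of the reduced fraction: 9 = 2^0 · 9 and 23 = 2^0 · 23. Apply v_p(a/b) = v_p(a) − v_p(b): v_2(9/23) = 0 − 0 = 0.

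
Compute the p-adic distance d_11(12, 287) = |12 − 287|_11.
d_11(12, 287) = 1/11

Step 1 — x − y = 12 − 287 = -275. Step 2 — v_11(-275) = 1 (factor: -275 = −(11^1 · 25); the sign does not affect v_p). Step 3 — |x − y|_11 = 11^{-1} = 1/11.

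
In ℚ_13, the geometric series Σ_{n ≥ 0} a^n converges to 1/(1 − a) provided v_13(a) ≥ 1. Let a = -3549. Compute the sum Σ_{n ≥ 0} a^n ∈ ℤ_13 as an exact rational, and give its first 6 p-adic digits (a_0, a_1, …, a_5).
Σ a^n = 1/(1 − a) = 1/3550;  first 6 digits = (1, 0, 5, 11, 11, 7)

v_13(a) = 2 ≥ 1, so the series converges in ℤ_13 to 1/(1 − a) = 1/(1 − (-3549)) = 1/3550. Expand this rational in ℤ_13: compute digits iteratively via d_i = x_i mod 13, x_{i+1} = (x_i − d_i)/13. The first 6 digits are (1, 0, 5, 11, 11, 7).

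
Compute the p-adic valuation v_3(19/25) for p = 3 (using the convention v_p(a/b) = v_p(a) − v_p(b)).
v_3(19/25) = 0

Factor powers of 3 from the numerator and denominator of the reduced fraction: 19 = 3^0 · 19 and 25 = 3^0 · 25. Apply v_p(a/b) = v_p(a) − v_p(b): v_3(19/25) = 0 − 0 = 0.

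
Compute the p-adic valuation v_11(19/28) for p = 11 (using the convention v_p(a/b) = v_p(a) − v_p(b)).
v_11(19/28) = 0

Factor powers of 11 from the numerator and denominator of the reduced fraction: 19 = 11^0 · 19 and 28 = 11^0 · 28. Apply v_p(a/b) = v_p(a) − v_p(b): v_11(19/28) = 0 − 0 = 0.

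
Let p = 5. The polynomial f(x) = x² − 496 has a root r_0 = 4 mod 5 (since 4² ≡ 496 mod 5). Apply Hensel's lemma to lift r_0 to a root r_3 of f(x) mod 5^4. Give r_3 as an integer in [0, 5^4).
r_3 = 114 (mod 625)

Hensel's recurrence: r_{i+1} = r_i − f(r_i)·(f′(r_i))^{-1} mod 5^{i+2}, with f′(x) = 2x. Iterate:
  r_0 = 4 (mod 5)
  r_1 = 14 (mod 25)
  r_2 = 114 (mod 125)
  r_3 = 114 (mod 625)
Final: r_3 = 114, and one checks f(r_3) ≡ 0 mod 5^4.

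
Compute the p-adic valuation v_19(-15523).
v_19(-15523) = 2

v_19(n) is the largest exponent k such that 19^k divides n. Factor out: -15523 = -19^2 · 43. (Sign doesn't affect v_p.) So v_19(-15523) = 2.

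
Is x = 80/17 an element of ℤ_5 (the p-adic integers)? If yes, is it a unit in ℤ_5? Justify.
x ∈ ℤ_5 but not a unit; v_5(x) = 1 > 0

ℤ_5 = {x ∈ ℚ_5 : v_5(x) ≥ 0} and ℤ_5^× = {x ∈ ℤ_5 : v_5(x) = 0}. Here v_5(80/17) = v_5(num) − v_5(den) = 1; compare against these criteria.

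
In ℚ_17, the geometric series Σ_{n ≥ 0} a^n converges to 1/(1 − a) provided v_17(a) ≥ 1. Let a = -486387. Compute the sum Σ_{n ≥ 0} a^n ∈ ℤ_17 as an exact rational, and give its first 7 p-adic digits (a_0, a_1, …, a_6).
Σ a^n = 1/(1 − a) = 1/486388;  first 7 digits = (1, 0, 0, 3, 11, 16, 8)

v_17(a) = 3 ≥ 1, so the series converges in ℤ_17 to 1/(1 − a) = 1/(1 − (-486387)) = 1/486388. Expand this rational in ℤ_17: compute digits iteratively via d_i = x_i mod 17, x_{i+1} = (x_i − d_i)/17. The first 7 digits are (1, 0, 0, 3, 11, 16, 8).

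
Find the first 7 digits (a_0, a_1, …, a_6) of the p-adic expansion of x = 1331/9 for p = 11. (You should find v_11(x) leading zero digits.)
(a_0, …, a_6) = (0, 0, 0, 5, 2, 1, 6)

v_11(1331/9) = 3, so a_0 = ... = a_2 = 0. Factor out: x = 11^3 · u with u = 1/9 a unit in ℤ_11. Expand u iteratively via a_{v+i} = u_i mod 11, u_{i+1} = (u_i − a_{v+i})/11:
  u_0 = 1/9;  a_3 = 5;  u_1 = (u_0 − 5)/11 = -4/9
  u_1 = -4/9;  a_4 = 2;  u_2 = (u_1 − 2)/11 = -2/9
  u_2 = -2/9;  a_5 = 1;  u_3 = (u_2 − 1)/11 = -1/9
  u_3 = -1/9;  a_6 = 6;  u_4 = (u_3 − 6)/11 = -5/9
Digits: (0, 0, 0, 5, 2, 1, 6).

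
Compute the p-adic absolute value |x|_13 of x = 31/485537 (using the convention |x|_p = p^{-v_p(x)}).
|31/485537|_13 = 28561

Step 1 — compute v_13(x) by factoring powers of 13 out of the numerator and denominator: v_13(31/485537) = -4. Step 2 — apply |x|_p = p^{-v_p(x)} = 13^{4} = 28561.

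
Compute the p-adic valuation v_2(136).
v_2(136) = 3

v_2(n) is the largest exponent k such that 2^k divides n. Factor out: 136 = 2^3 · 17. (Sign doesn't affect v_p.) So v_2(136) = 3.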